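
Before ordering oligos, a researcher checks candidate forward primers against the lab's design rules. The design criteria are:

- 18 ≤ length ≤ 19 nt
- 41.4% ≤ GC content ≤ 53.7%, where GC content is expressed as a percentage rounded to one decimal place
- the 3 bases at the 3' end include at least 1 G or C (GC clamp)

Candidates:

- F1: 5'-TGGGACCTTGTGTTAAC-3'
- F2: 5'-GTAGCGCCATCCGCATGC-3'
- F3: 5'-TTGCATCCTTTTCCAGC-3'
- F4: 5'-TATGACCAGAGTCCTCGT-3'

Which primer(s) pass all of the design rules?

F1 (17 nt, A=3 T=6 G=5 C=3): length 17, outside 18–19 ✗; GC 8/17 = 47.1% ✓; 3' end AAC has 1 G/C ✓ — fails.
F2 (18 nt, A=3 T=3 G=5 C=7): length 18 ✓; GC 12/18 = 66.7%, outside 41.4–53.7% ✗; 3' end TGC has 2 G/C ✓ — fails.
F3 (17 nt, A=2 T=7 G=2 C=6): length 17, outside 18–19 ✗; GC 8/17 = 47.1% ✓; 3' end AGC has 2 G/C ✓ — fails.
F4 (18 nt, A=4 T=5 G=4 C=5): length 18 ✓; GC 9/18 = 50.0% ✓; 3' end CGT has 2 G/C ✓ — passes.

F4 only.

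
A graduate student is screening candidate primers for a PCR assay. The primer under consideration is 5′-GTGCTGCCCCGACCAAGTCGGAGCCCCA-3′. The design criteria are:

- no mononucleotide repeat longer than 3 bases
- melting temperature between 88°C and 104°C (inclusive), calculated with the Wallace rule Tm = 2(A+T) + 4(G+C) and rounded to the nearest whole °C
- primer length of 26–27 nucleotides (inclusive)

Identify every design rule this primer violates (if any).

Base counts: A=5, T=3, G=8, C=12 (length 28).
homopolymer run: longest run = 4, exceeds 3 ✗
Tm: Tm = 2·8 + 4·20 = 96°C ✓
length: length 28, outside 26–27 ✗

Fails: homopolymer run, length.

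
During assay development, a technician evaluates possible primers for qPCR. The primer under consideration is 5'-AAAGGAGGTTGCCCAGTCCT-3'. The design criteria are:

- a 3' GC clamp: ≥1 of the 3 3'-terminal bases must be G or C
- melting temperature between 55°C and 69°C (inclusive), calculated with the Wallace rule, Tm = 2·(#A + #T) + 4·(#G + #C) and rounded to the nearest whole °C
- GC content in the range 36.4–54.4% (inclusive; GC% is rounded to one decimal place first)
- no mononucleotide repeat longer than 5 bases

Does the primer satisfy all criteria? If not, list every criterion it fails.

Fails: GC content.

Base counts: A=5, T=4, G=6, C=5 (length 20).
GC clamp: 3' end CCT has 2 G/C ✓
Tm: Tm = 2·9 + 4·11 = 62°C ✓
GC content: GC 11/20 = 55.0%, outside 36.4–54.4% ✗
homopolymer run: longest run = 3 ✓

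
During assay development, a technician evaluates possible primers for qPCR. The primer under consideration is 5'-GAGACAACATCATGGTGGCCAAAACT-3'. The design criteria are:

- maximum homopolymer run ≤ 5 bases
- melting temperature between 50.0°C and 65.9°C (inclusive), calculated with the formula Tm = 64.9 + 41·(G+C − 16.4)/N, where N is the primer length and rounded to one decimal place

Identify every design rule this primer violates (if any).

Meets all criteria.

Base counts: A=10, T=4, G=6, C=6 (length 26).
homopolymer run: longest run = 4 ✓
Tm: Tm = 64.9 + 41·(12 − 16.4)/26 = 58.0°C ✓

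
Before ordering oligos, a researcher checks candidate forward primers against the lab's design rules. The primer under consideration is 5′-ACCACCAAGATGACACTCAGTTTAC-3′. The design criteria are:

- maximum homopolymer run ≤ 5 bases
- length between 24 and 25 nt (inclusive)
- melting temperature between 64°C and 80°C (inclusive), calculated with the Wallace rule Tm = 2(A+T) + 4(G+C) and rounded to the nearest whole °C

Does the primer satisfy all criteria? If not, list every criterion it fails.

Base counts: A=9, T=5, G=3, C=8 (length 25).
homopolymer run: longest run = 3 ✓
length: length 25 ✓
Tm: Tm = 2·14 + 4·11 = 72°C ✓

Meets all criteria.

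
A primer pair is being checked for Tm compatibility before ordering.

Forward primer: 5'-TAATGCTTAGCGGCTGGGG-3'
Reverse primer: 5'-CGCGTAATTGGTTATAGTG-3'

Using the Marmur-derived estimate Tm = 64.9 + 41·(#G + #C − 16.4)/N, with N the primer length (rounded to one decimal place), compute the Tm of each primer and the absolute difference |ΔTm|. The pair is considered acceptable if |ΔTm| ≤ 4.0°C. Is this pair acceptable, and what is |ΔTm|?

Forward: G+C = 11, N = 19 → Tm = 64.9 + 41·(11 − 16.4)/19 = 53.2°C.
Reverse: G+C = 8, N = 19 → Tm = 64.9 + 41·(8 − 16.4)/19 = 46.8°C.
|ΔTm| = |53.2 − 46.8| = 6.4°C, > 4.0°C.

|ΔTm| = 6.4°C; the pair is not acceptable.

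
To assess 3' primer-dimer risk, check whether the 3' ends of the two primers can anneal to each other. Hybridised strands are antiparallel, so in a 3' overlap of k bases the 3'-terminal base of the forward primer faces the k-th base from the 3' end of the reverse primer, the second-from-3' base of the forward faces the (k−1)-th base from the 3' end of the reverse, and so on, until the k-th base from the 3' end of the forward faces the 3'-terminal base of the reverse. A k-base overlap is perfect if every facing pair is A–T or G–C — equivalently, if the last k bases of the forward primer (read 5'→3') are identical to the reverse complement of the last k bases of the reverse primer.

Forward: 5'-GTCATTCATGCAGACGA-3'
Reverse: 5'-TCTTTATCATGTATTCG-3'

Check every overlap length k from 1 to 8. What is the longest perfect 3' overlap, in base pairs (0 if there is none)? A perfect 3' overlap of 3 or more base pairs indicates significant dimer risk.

Longest perfect overlap: 3 complementary base pairs; significant dimer risk (threshold 3).

Last 8 bases (5'→3') — forward …GCAGACGA, reverse …TGTATTCG.
Reverse complement of the reverse primer's last 8 bases: CGAATACA; its first k bases are the reverse complement of the reverse primer's last k bases, so a perfect k-base overlap needs the forward primer's last k bases to equal them.
Comparing (forward last k vs required): k=1: A vs C ✗; k=2: GA vs CG ✗; k=3: CGA vs CGA ✓; k=4: ACGA vs CGAA ✗; k=5: GACGA vs CGAAT ✗; k=6: AGACGA vs CGAATA ✗; k=7: CAGACGA vs CGAATAC ✗; k=8: GCAGACGA vs CGAATACA ✗.
Only k = 3 is perfect, so the longest perfect 3' overlap is 3.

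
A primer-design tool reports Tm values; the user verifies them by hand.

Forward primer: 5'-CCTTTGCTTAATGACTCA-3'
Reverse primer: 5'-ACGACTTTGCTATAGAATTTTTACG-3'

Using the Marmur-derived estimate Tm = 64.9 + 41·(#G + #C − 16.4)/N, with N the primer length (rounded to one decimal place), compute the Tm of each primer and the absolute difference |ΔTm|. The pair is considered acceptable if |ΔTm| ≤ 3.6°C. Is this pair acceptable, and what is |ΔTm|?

Forward: G+C = 7, N = 18 → Tm = 64.9 + 41·(7 − 16.4)/18 = 43.5°C.
Reverse: G+C = 8, N = 25 → Tm = 64.9 + 41·(8 − 16.4)/25 = 51.1°C.
|ΔTm| = |43.5 − 51.1| = 7.6°C, > 3.6°C.

|ΔTm| = 7.6°C; the pair is not acceptable.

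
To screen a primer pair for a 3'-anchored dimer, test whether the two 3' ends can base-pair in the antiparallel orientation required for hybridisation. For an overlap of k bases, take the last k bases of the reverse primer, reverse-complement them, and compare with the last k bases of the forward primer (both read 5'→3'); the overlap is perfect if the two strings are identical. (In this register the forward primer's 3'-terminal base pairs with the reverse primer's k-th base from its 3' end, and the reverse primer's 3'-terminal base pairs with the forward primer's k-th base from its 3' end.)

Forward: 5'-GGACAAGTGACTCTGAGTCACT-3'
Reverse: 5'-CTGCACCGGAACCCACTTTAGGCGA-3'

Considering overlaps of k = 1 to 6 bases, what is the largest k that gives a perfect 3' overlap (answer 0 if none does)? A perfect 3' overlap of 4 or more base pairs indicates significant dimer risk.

Last 6 bases (5'→3') — forward …GTCACT, reverse …AGGCGA.
Reverse complement of the reverse primer's last 6 bases: TCGCCT; its first k bases are the reverse complement of the reverse primer's last k bases, so a perfect k-base overlap needs the forward primer's last k bases to equal them.
Comparing (forward last k vs required): k=1: T vs T ✓; k=2: CT vs TC ✗; k=3: ACT vs TCG ✗; k=4: CACT vs TCGC ✗; k=5: TCACT vs TCGCC ✗; k=6: GTCACT vs TCGCCT ✗.
Only k = 1 is perfect, so the longest perfect 3' overlap is 1.

Longest perfect overlap: 1 complementary base pair; below the dimer-risk threshold (threshold 4).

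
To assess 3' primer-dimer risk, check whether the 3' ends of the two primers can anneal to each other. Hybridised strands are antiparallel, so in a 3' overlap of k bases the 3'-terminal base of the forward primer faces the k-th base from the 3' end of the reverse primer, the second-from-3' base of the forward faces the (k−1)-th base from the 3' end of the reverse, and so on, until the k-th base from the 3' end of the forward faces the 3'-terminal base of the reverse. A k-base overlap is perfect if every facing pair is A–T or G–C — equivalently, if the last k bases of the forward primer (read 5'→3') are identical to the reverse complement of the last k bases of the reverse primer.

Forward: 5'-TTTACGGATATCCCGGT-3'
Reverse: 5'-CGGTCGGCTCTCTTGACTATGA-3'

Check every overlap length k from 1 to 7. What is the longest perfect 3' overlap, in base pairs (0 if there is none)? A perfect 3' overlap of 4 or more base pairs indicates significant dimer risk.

Longest perfect overlap: 1 complementary base pair; below the dimer-risk threshold (threshold 4).

Last 7 bases (5'→3') — forward …TCCCGGT, reverse …ACTATGA.
Reverse complement of the reverse primer's last 7 bases: TCATAGT; its first k bases are the reverse complement of the reverse primer's last k bases, so a perfect k-base overlap needs the forward primer's last k bases to equal them.
Comparing (forward last k vs required): k=1: T vs T ✓; k=2: GT vs TC ✗; k=3: GGT vs TCA ✗; k=4: CGGT vs TCAT ✗; k=5: CCGGT vs TCATA ✗; k=6: CCCGGT vs TCATAG ✗; k=7: TCCCGGT vs TCATAGT ✗.
Only k = 1 is perfect, so the longest perfect 3' overlap is 1.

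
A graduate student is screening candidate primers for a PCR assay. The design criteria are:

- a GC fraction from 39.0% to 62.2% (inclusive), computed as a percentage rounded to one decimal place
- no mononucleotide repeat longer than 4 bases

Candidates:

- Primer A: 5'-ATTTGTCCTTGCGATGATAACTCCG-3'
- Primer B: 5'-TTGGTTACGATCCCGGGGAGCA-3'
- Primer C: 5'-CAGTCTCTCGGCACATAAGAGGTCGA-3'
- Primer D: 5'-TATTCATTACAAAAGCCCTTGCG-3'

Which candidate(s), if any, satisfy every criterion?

Primer A (25 nt, A=5 T=9 G=5 C=6): GC 11/25 = 44.0% ✓; longest run = 3 ✓ — passes.
Primer B (22 nt, A=4 T=5 G=8 C=5): GC 13/22 = 59.1% ✓; longest run = 4 ✓ — passes.
Primer C (26 nt, A=7 T=5 G=7 C=7): GC 14/26 = 53.8% ✓; longest run = 2 ✓ — passes.
Primer D (23 nt, A=7 T=7 G=3 C=6): GC 9/23 = 39.1% ✓; longest run = 4 ✓ — passes.

Primer A, Primer B, Primer C and Primer D.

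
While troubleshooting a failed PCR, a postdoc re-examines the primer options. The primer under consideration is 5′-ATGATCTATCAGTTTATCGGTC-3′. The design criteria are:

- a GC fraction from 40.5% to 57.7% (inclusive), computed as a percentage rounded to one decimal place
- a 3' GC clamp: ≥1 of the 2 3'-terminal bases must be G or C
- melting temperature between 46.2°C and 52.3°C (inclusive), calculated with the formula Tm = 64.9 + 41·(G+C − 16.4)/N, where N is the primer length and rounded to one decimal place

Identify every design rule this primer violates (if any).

Fails: GC content.

Base counts: A=5, T=9, G=4, C=4 (length 22).
GC content: GC 8/22 = 36.4%, outside 40.5–57.7% ✗
GC clamp: 3' end TC has 1 G/C ✓
Tm: Tm = 64.9 + 41·(8 − 16.4)/22 = 49.2°C ✓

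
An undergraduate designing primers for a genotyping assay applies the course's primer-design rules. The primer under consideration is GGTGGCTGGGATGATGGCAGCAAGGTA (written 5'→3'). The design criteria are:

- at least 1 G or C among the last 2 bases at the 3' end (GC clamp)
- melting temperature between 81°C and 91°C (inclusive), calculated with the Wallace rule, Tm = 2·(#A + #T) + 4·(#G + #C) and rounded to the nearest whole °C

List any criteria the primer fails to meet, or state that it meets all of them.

Base counts: A=6, T=5, G=13, C=3 (length 27).
GC clamp: 3' end TA has 0 G/C, need ≥1 ✗
Tm: Tm = 2·11 + 4·16 = 86°C ✓

Fails: GC clamp.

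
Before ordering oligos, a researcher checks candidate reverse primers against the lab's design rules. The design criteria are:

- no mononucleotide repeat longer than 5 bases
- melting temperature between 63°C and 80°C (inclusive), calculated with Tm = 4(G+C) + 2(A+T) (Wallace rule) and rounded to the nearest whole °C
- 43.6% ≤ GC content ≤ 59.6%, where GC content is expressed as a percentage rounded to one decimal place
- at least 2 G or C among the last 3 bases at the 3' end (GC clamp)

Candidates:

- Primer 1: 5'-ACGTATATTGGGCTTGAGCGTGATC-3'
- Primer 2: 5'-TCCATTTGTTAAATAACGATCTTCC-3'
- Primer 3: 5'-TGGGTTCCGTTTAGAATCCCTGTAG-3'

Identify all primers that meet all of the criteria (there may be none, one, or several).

Primer 1 (25 nt, A=5 T=8 G=8 C=4): longest run = 3 ✓; Tm = 2·13 + 4·12 = 74°C ✓; GC 12/25 = 48.0% ✓; 3' end ATC has 1 G/C, need ≥2 ✗ — fails.
Primer 2 (25 nt, A=7 T=10 G=2 C=6): longest run = 3 ✓; Tm = 2·17 + 4·8 = 66°C ✓; GC 8/25 = 32.0%, outside 43.6–59.6% ✗; 3' end TCC has 2 G/C ✓ — fails.
Primer 3 (25 nt, A=4 T=9 G=7 C=5): longest run = 3 ✓; Tm = 2·13 + 4·12 = 74°C ✓; GC 12/25 = 48.0% ✓; 3' end TAG has 1 G/C, need ≥2 ✗ — fails.

None of the candidates satisfy all criteria.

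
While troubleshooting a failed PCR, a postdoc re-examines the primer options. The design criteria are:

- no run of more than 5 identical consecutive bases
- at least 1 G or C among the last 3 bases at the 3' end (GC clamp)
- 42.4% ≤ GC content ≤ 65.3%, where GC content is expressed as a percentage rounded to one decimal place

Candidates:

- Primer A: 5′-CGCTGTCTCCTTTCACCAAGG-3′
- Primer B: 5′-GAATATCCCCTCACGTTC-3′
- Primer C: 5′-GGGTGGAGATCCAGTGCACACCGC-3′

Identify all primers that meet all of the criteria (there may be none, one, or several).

Primer A and Primer B.

Primer A (21 nt, A=3 T=6 G=4 C=8): longest run = 3 ✓; 3' end AGG has 2 G/C ✓; GC 12/21 = 57.1% ✓ — passes.
Primer B (18 nt, A=4 T=5 G=2 C=7): longest run = 4 ✓; 3' end TTC has 1 G/C ✓; GC 9/18 = 50.0% ✓ — passes.
Primer C (24 nt, A=5 T=3 G=9 C=7): longest run = 3 ✓; 3' end CGC has 3 G/C ✓; GC 16/24 = 66.7%, outside 42.4–65.3% ✗ — fails.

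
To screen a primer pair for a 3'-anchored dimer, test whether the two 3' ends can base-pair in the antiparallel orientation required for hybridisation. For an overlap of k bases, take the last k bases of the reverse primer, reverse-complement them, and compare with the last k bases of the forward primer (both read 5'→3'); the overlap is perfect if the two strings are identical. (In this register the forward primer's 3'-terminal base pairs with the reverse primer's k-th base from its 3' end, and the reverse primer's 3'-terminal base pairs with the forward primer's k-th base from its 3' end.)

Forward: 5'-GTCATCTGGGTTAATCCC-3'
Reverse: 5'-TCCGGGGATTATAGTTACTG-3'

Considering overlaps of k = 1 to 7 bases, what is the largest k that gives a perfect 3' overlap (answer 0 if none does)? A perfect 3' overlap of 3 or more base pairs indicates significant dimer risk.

Longest perfect overlap: 1 complementary base pair; below the dimer-risk threshold (threshold 3).

Last 7 bases (5'→3') — forward …TAATCCC, reverse …GTTACTG.
Reverse complement of the reverse primer's last 7 bases: CAGTAAC; its first k bases are the reverse complement of the reverse primer's last k bases, so a perfect k-base overlap needs the forward primer's last k bases to equal them.
Comparing (forward last k vs required): k=1: C vs C ✓; k=2: CC vs CA ✗; k=3: CCC vs CAG ✗; k=4: TCCC vs CAGT ✗; k=5: ATCCC vs CAGTA ✗; k=6: AATCCC vs CAGTAA ✗; k=7: TAATCCC vs CAGTAAC ✗.
Only k = 1 is perfect, so the longest perfect 3' overlap is 1.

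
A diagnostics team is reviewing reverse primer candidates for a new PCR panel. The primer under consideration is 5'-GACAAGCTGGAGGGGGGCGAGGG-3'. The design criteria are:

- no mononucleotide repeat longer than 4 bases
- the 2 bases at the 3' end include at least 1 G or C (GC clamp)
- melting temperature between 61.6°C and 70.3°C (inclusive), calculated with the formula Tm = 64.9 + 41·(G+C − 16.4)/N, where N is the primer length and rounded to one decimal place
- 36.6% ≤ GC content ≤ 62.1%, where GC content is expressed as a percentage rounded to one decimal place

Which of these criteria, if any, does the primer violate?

Fails: homopolymer run, GC content.

Base counts: A=5, T=1, G=14, C=3 (length 23).
homopolymer run: longest run = 6, exceeds 4 ✗
GC clamp: 3' end GG has 2 G/C ✓
Tm: Tm = 64.9 + 41·(17 − 16.4)/23 = 66.0°C ✓
GC content: GC 17/23 = 73.9%, outside 36.6–62.1% ✗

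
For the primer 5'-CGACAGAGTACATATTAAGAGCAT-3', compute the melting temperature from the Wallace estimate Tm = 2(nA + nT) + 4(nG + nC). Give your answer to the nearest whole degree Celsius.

Base counts: A=10, T=5, G=5, C=4 (length 24).
Tm = 2·(10+5) + 4·(5+4) = 2·15 + 4·9 = 30 + 36 = 66°C.

66°C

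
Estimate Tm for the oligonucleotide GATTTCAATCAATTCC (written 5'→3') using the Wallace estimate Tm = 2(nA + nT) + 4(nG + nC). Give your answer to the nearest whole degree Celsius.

42°C

Base counts: A=5, T=6, G=1, C=4 (length 16).
Tm = 2·(5+6) + 4·(1+4) = 2·11 + 4·5 = 22 + 20 = 42°C.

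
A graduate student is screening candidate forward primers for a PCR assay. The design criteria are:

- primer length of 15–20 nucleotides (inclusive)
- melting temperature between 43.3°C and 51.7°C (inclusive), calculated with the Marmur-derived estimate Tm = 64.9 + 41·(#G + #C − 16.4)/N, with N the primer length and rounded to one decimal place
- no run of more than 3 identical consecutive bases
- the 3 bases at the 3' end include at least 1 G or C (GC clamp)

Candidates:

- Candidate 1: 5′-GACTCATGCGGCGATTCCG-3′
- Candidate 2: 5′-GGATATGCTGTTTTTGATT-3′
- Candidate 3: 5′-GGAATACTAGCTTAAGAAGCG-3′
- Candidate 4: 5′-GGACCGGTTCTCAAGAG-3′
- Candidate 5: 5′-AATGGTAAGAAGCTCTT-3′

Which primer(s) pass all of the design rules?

Candidate 1 (19 nt, A=3 T=4 G=6 C=6): length 19 ✓; Tm = 64.9 + 41·(12 − 16.4)/19 = 55.4°C, outside 43.3–51.7°C ✗; longest run = 2 ✓; 3' end CCG has 3 G/C ✓ — fails.
Candidate 2 (19 nt, A=3 T=10 G=5 C=1): length 19 ✓; Tm = 64.9 + 41·(6 − 16.4)/19 = 42.5°C, outside 43.3–51.7°C ✗; longest run = 5, exceeds 3 ✗; 3' end ATT has 0 G/C, need ≥1 ✗ — fails.
Candidate 3 (21 nt, A=8 T=4 G=6 C=3): length 21, outside 15–20 ✗; Tm = 64.9 + 41·(9 − 16.4)/21 = 50.5°C ✓; longest run = 2 ✓; 3' end GCG has 3 G/C ✓ — fails.
Candidate 4 (17 nt, A=4 T=3 G=6 C=4): length 17 ✓; Tm = 64.9 + 41·(10 − 16.4)/17 = 49.5°C ✓; longest run = 2 ✓; 3' end GAG has 2 G/C ✓ — passes.
Candidate 5 (17 nt, A=6 T=5 G=4 C=2): length 17 ✓; Tm = 64.9 + 41·(6 − 16.4)/17 = 39.8°C, outside 43.3–51.7°C ✗; longest run = 2 ✓; 3' end CTT has 1 G/C ✓ — fails.

Candidate 4 only.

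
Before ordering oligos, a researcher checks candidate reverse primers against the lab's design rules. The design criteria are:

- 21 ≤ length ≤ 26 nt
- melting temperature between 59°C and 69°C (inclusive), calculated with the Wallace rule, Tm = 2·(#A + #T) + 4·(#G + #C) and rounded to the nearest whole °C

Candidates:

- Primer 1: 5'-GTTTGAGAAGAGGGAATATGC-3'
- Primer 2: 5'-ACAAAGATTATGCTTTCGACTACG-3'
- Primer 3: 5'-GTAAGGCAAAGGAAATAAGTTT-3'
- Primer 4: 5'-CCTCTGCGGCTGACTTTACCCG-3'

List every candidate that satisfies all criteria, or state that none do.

Primer 1 and Primer 2.

Primer 1 (21 nt, A=7 T=5 G=8 C=1): length 21 ✓; Tm = 2·12 + 4·9 = 60°C ✓ — passes.
Primer 2 (24 nt, A=8 T=7 G=4 C=5): length 24 ✓; Tm = 2·15 + 4·9 = 66°C ✓ — passes.
Primer 3 (22 nt, A=10 T=5 G=6 C=1): length 22 ✓; Tm = 2·15 + 4·7 = 58°C, outside 59–69°C ✗ — fails.
Primer 4 (22 nt, A=2 T=6 G=5 C=9): length 22 ✓; Tm = 2·8 + 4·14 = 72°C, outside 59–69°C ✗ — fails.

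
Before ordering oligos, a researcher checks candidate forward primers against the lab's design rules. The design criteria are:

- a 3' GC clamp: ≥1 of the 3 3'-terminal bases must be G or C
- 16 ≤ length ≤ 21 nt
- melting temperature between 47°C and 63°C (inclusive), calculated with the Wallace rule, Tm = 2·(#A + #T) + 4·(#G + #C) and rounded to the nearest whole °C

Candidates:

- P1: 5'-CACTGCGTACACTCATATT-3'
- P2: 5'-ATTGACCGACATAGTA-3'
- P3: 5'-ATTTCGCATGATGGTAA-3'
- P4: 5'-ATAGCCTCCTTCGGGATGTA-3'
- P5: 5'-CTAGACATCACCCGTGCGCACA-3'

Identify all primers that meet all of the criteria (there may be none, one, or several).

P4 only.

P1 (19 nt, A=5 T=6 G=2 C=6): 3' end ATT has 0 G/C, need ≥1 ✗; length 19 ✓; Tm = 2·11 + 4·8 = 54°C ✓ — fails.
P2 (16 nt, A=6 T=4 G=3 C=3): 3' end GTA has 1 G/C ✓; length 16 ✓; Tm = 2·10 + 4·6 = 44°C, outside 47–63°C ✗ — fails.
P3 (17 nt, A=5 T=6 G=4 C=2): 3' end TAA has 0 G/C, need ≥1 ✗; length 17 ✓; Tm = 2·11 + 4·6 = 46°C, outside 47–63°C ✗ — fails.
P4 (20 nt, A=4 T=6 G=5 C=5): 3' end GTA has 1 G/C ✓; length 20 ✓; Tm = 2·10 + 4·10 = 60°C ✓ — passes.
P5 (22 nt, A=6 T=3 G=4 C=9): 3' end ACA has 1 G/C ✓; length 22, outside 16–21 ✗; Tm = 2·9 + 4·13 = 70°C, outside 47–63°C ✗ — fails.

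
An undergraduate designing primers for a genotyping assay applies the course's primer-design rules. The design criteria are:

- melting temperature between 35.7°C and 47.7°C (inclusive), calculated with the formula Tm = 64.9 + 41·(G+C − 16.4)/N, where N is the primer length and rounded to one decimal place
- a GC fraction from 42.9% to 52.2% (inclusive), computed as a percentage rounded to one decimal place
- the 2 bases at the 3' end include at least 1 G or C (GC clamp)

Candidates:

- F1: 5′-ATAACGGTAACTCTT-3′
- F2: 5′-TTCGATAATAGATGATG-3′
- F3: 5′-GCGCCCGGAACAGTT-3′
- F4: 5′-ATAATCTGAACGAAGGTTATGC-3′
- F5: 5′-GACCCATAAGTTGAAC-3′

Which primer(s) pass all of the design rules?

F5 only.

F1 (15 nt, A=5 T=5 G=2 C=3): Tm = 64.9 + 41·(5 − 16.4)/15 = 33.7°C, outside 35.7–47.7°C ✗; GC 5/15 = 33.3%, outside 42.9–52.2% ✗; 3' end TT has 0 G/C, need ≥1 ✗ — fails.
F2 (17 nt, A=6 T=6 G=4 C=1): Tm = 64.9 + 41·(5 − 16.4)/17 = 37.4°C ✓; GC 5/17 = 29.4%, outside 42.9–52.2% ✗; 3' end TG has 1 G/C ✓ — fails.
F3 (15 nt, A=3 T=2 G=5 C=5): Tm = 64.9 + 41·(10 − 16.4)/15 = 47.4°C ✓; GC 10/15 = 66.7%, outside 42.9–52.2% ✗; 3' end TT has 0 G/C, need ≥1 ✗ — fails.
F4 (22 nt, A=8 T=6 G=5 C=3): Tm = 64.9 + 41·(8 − 16.4)/22 = 49.2°C, outside 35.7–47.7°C ✗; GC 8/22 = 36.4%, outside 42.9–52.2% ✗; 3' end GC has 2 G/C ✓ — fails.
F5 (16 nt, A=6 T=3 G=3 C=4): Tm = 64.9 + 41·(7 − 16.4)/16 = 40.8°C ✓; GC 7/16 = 43.8% ✓; 3' end AC has 1 G/C ✓ — passes.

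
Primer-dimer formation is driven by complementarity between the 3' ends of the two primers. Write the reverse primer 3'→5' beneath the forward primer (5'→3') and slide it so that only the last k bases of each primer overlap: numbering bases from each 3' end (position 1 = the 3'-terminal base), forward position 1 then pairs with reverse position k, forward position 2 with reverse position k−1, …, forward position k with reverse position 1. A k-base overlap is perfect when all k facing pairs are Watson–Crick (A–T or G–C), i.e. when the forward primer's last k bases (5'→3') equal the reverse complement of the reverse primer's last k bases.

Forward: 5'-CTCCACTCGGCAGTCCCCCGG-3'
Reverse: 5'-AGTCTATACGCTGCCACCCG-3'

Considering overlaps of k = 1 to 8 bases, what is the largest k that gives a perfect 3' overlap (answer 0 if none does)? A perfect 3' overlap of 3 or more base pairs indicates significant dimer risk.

Longest perfect overlap: 3 complementary base pairs; significant dimer risk (threshold 3).

Last 8 bases (5'→3') — forward …TCCCCCGG, reverse …GCCACCCG.
Reverse complement of the reverse primer's last 8 bases: CGGGTGGC; its first k bases are the reverse complement of the reverse primer's last k bases, so a perfect k-base overlap needs the forward primer's last k bases to equal them.
Comparing (forward last k vs required): k=1: G vs C ✗; k=2: GG vs CG ✗; k=3: CGG vs CGG ✓; k=4: CCGG vs CGGG ✗; k=5: CCCGG vs CGGGT ✗; k=6: CCCCGG vs CGGGTG ✗; k=7: CCCCCGG vs CGGGTGG ✗; k=8: TCCCCCGG vs CGGGTGGC ✗.
Only k = 3 is perfect, so the longest perfect 3' overlap is 3.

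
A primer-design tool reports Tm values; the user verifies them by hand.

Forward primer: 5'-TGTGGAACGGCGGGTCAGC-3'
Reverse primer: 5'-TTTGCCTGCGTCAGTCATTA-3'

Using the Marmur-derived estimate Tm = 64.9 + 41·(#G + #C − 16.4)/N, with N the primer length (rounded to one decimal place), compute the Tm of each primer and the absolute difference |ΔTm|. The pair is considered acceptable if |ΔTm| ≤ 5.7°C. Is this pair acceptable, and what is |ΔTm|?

Forward: G+C = 13, N = 19 → Tm = 64.9 + 41·(13 − 16.4)/19 = 57.6°C.
Reverse: G+C = 9, N = 20 → Tm = 64.9 + 41·(9 − 16.4)/20 = 49.7°C.
|ΔTm| = |57.6 − 49.7| = 7.9°C, > 5.7°C.

|ΔTm| = 7.9°C; the pair is not acceptable.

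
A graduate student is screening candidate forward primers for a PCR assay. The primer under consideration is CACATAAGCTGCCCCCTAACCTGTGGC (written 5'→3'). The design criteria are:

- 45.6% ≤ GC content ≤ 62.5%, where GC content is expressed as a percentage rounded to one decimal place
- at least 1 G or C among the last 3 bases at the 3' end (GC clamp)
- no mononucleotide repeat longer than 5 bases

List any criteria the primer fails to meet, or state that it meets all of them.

Meets all criteria.

Base counts: A=6, T=5, G=5, C=11 (length 27).
GC content: GC 16/27 = 59.3% ✓
GC clamp: 3' end GGC has 3 G/C ✓
homopolymer run: longest run = 5 ✓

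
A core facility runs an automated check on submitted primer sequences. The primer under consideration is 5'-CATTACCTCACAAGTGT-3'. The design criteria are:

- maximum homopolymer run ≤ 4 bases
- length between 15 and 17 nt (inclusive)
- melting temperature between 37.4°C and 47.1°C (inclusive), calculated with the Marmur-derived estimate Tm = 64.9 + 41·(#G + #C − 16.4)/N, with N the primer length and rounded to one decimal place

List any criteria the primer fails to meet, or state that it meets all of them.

Meets all criteria.

Base counts: A=5, T=5, G=2, C=5 (length 17).
homopolymer run: longest run = 2 ✓
length: length 17 ✓
Tm: Tm = 64.9 + 41·(7 − 16.4)/17 = 42.2°C ✓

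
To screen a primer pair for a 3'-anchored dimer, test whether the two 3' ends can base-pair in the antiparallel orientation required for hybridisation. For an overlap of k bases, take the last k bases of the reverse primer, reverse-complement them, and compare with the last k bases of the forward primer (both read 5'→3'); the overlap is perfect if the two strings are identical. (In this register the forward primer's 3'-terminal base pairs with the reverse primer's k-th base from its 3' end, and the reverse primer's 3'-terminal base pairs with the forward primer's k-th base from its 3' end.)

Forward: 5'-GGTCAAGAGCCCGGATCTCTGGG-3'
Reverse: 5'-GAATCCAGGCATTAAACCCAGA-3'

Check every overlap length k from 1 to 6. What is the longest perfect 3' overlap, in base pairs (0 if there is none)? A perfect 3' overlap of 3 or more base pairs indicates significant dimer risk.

Longest perfect overlap: 6 complementary base pairs; significant dimer risk (threshold 3).

Last 6 bases (5'→3') — forward …TCTGGG, reverse …CCCAGA.
Reverse complement of the reverse primer's last 6 bases: TCTGGG; its first k bases are the reverse complement of the reverse primer's last k bases, so a perfect k-base overlap needs the forward primer's last k bases to equal them.
Comparing (forward last k vs required): k=1: G vs T ✗; k=2: GG vs TC ✗; k=3: GGG vs TCT ✗; k=4: TGGG vs TCTG ✗; k=5: CTGGG vs TCTGG ✗; k=6: TCTGGG vs TCTGGG ✓.
Only k = 6 is perfect, so the longest perfect 3' overlap is 6.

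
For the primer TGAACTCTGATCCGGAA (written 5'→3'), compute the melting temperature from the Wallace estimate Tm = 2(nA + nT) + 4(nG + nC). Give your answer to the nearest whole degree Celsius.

50°C

Base counts: A=5, T=4, G=4, C=4 (length 17).
Tm = 2·(5+4) + 4·(4+4) = 2·9 + 4·8 = 18 + 32 = 50°C.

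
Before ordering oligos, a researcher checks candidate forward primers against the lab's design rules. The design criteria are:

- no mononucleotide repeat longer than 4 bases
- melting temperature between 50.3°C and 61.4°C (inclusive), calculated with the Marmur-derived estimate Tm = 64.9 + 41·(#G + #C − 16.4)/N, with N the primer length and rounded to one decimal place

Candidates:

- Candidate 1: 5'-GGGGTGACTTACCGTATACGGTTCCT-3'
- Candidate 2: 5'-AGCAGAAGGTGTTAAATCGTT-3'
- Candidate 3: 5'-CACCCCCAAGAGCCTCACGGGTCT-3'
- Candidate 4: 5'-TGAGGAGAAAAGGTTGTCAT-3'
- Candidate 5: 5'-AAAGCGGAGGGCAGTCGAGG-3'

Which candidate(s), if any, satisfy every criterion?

Candidate 1 and Candidate 5.

Candidate 1 (26 nt, A=4 T=8 G=8 C=6): longest run = 4 ✓; Tm = 64.9 + 41·(14 − 16.4)/26 = 61.1°C ✓ — passes.
Candidate 2 (21 nt, A=7 T=6 G=6 C=2): longest run = 3 ✓; Tm = 64.9 + 41·(8 − 16.4)/21 = 48.5°C, outside 50.3–61.4°C ✗ — fails.
Candidate 3 (24 nt, A=5 T=3 G=5 C=11): longest run = 5, exceeds 4 ✗; Tm = 64.9 + 41·(16 − 16.4)/24 = 64.2°C, outside 50.3–61.4°C ✗ — fails.
Candidate 4 (20 nt, A=7 T=5 G=7 C=1): longest run = 4 ✓; Tm = 64.9 + 41·(8 − 16.4)/20 = 47.7°C, outside 50.3–61.4°C ✗ — fails.
Candidate 5 (20 nt, A=6 T=1 G=10 C=3): longest run = 3 ✓; Tm = 64.9 + 41·(13 − 16.4)/20 = 57.9°C ✓ — passes.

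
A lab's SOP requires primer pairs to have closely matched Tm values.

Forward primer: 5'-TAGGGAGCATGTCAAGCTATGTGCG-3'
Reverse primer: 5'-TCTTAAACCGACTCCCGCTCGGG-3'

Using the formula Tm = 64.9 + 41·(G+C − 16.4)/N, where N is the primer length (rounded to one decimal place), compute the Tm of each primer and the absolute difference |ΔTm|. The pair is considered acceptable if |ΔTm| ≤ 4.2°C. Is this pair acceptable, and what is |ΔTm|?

|ΔTm| = 1.3°C; the pair is acceptable.

Forward: G+C = 13, N = 25 → Tm = 64.9 + 41·(13 − 16.4)/25 = 59.3°C.
Reverse: G+C = 14, N = 23 → Tm = 64.9 + 41·(14 − 16.4)/23 = 60.6°C.
|ΔTm| = |59.3 − 60.6| = 1.3°C, ≤ 4.2°C.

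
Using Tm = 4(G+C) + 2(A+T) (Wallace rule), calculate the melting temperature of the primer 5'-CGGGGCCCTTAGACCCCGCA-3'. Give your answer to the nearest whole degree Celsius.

70°C

Base counts: A=3, T=2, G=6, C=9 (length 20).
Tm = 2·(3+2) + 4·(6+9) = 2·5 + 4·15 = 10 + 60 = 70°C.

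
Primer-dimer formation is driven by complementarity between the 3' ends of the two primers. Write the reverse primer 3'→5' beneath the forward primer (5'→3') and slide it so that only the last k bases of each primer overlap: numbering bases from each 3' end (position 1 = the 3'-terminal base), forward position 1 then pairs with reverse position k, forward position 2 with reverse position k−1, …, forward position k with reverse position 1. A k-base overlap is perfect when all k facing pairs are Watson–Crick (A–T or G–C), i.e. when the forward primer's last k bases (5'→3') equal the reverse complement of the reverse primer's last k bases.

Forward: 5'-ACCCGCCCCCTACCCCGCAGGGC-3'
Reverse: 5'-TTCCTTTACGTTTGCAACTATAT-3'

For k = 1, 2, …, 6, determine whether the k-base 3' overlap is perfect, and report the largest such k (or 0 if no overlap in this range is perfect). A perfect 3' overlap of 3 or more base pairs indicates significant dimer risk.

Last 6 bases (5'→3') — forward …CAGGGC, reverse …CTATAT.
Reverse complement of the reverse primer's last 6 bases: ATATAG; its first k bases are the reverse complement of the reverse primer's last k bases, so a perfect k-base overlap needs the forward primer's last k bases to equal them.
Comparing (forward last k vs required): k=1: C vs A ✗; k=2: GC vs AT ✗; k=3: GGC vs ATA ✗; k=4: GGGC vs ATAT ✗; k=5: AGGGC vs ATATA ✗; k=6: CAGGGC vs ATATAG ✗.
No overlap length from 1 to 6 is perfect, so the longest perfect 3' overlap is 0.

Longest perfect overlap: 0 complementary base pairs; below the dimer-risk threshold (threshold 3).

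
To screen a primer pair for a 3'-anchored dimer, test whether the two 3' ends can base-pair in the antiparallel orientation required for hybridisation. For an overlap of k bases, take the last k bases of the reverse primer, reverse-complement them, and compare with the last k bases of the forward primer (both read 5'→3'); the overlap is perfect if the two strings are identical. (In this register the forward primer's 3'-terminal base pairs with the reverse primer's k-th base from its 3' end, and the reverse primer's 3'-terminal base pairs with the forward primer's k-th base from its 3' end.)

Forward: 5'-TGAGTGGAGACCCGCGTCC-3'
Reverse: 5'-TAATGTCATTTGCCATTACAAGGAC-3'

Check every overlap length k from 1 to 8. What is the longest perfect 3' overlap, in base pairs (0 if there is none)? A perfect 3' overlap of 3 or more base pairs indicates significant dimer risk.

Last 8 bases (5'→3') — forward …CCGCGTCC, reverse …ACAAGGAC.
Reverse complement of the reverse primer's last 8 bases: GTCCTTGT; its first k bases are the reverse complement of the reverse primer's last k bases, so a perfect k-base overlap needs the forward primer's last k bases to equal them.
Comparing (forward last k vs required): k=1: C vs G ✗; k=2: CC vs GT ✗; k=3: TCC vs GTC ✗; k=4: GTCC vs GTCC ✓; k=5: CGTCC vs GTCCT ✗; k=6: GCGTCC vs GTCCTT ✗; k=7: CGCGTCC vs GTCCTTG ✗; k=8: CCGCGTCC vs GTCCTTGT ✗.
Only k = 4 is perfect, so the longest perfect 3' overlap is 4.

Longest perfect overlap: 4 complementary base pairs; significant dimer risk (threshold 3).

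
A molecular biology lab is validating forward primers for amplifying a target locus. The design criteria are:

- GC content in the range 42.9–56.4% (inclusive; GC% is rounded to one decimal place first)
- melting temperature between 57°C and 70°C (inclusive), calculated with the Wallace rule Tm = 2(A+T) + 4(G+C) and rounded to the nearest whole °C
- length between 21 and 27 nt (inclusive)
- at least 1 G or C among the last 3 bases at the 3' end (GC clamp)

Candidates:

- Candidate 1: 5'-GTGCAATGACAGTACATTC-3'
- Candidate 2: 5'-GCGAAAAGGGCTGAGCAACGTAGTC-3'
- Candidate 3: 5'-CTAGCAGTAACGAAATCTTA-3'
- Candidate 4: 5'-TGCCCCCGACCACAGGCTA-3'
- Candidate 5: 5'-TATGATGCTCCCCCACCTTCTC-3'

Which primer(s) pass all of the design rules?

Candidate 5 only.

Candidate 1 (19 nt, A=6 T=5 G=4 C=4): GC 8/19 = 42.1%, outside 42.9–56.4% ✗; Tm = 2·11 + 4·8 = 54°C, outside 57–70°C ✗; length 19, outside 21–27 ✗; 3' end TTC has 1 G/C ✓ — fails.
Candidate 2 (25 nt, A=8 T=3 G=9 C=5): GC 14/25 = 56.0% ✓; Tm = 2·11 + 4·14 = 78°C, outside 57–70°C ✗; length 25 ✓; 3' end GTC has 2 G/C ✓ — fails.
Candidate 3 (20 nt, A=8 T=5 G=3 C=4): GC 7/20 = 35.0%, outside 42.9–56.4% ✗; Tm = 2·13 + 4·7 = 54°C, outside 57–70°C ✗; length 20, outside 21–27 ✗; 3' end TTA has 0 G/C, need ≥1 ✗ — fails.
Candidate 4 (19 nt, A=4 T=2 G=4 C=9): GC 13/19 = 68.4%, outside 42.9–56.4% ✗; Tm = 2·6 + 4·13 = 64°C ✓; length 19, outside 21–27 ✗; 3' end CTA has 1 G/C ✓ — fails.
Candidate 5 (22 nt, A=3 T=7 G=2 C=10): GC 12/22 = 54.5% ✓; Tm = 2·10 + 4·12 = 68°C ✓; length 22 ✓; 3' end CTC has 2 G/C ✓ — passes.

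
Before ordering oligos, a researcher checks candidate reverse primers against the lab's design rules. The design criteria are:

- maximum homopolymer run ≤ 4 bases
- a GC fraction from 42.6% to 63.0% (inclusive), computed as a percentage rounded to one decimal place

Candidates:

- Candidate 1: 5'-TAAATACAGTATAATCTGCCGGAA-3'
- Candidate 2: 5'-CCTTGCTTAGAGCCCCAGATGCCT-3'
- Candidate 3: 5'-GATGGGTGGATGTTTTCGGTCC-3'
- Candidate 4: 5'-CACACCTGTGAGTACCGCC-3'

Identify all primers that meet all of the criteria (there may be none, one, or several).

Candidate 2 and Candidate 3.

Candidate 1 (24 nt, A=10 T=6 G=4 C=4): longest run = 3 ✓; GC 8/24 = 33.3%, outside 42.6–63.0% ✗ — fails.
Candidate 2 (24 nt, A=4 T=6 G=5 C=9): longest run = 4 ✓; GC 14/24 = 58.3% ✓ — passes.
Candidate 3 (22 nt, A=2 T=8 G=9 C=3): longest run = 4 ✓; GC 12/22 = 54.5% ✓ — passes.
Candidate 4 (19 nt, A=4 T=3 G=4 C=8): longest run = 2 ✓; GC 12/19 = 63.2%, outside 42.6–63.0% ✗ — fails.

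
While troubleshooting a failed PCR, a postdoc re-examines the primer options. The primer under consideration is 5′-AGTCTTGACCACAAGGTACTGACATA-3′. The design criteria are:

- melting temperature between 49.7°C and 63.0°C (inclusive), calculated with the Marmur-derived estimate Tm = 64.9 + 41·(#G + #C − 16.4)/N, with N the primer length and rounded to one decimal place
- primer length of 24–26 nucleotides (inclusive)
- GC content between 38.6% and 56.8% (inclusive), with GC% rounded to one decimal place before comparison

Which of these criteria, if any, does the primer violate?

Meets all criteria.

Base counts: A=9, T=6, G=5, C=6 (length 26).
Tm: Tm = 64.9 + 41·(11 − 16.4)/26 = 56.4°C ✓
length: length 26 ✓
GC content: GC 11/26 = 42.3% ✓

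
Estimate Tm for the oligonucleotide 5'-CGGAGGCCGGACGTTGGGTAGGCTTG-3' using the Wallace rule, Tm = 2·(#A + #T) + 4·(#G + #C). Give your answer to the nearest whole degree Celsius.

Base counts: A=3, T=5, G=13, C=5 (length 26).
Tm = 2·(3+5) + 4·(13+5) = 2·8 + 4·18 = 16 + 72 = 88°C.

88°C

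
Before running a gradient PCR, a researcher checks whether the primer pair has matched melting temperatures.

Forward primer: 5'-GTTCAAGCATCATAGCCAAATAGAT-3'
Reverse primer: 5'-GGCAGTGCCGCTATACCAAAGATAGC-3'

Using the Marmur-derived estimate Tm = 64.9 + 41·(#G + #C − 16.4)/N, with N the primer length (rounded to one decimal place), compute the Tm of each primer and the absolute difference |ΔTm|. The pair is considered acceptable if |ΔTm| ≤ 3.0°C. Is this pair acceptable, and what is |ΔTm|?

Forward: G+C = 9, N = 25 → Tm = 64.9 + 41·(9 − 16.4)/25 = 52.8°C.
Reverse: G+C = 14, N = 26 → Tm = 64.9 + 41·(14 − 16.4)/26 = 61.1°C.
|ΔTm| = |52.8 − 61.1| = 8.3°C, > 3.0°C.

|ΔTm| = 8.3°C; the pair is not acceptable.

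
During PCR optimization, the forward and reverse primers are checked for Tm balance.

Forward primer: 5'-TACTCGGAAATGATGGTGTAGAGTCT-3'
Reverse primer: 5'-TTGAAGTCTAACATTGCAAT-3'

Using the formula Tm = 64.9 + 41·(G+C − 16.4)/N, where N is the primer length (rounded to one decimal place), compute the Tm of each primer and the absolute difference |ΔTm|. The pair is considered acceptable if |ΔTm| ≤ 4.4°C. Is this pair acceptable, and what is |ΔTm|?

|ΔTm| = 12.8°C; the pair is not acceptable.

Forward: G+C = 11, N = 26 → Tm = 64.9 + 41·(11 − 16.4)/26 = 56.4°C.
Reverse: G+C = 6, N = 20 → Tm = 64.9 + 41·(6 − 16.4)/20 = 43.6°C.
|ΔTm| = |56.4 − 43.6| = 12.8°C, > 4.4°C.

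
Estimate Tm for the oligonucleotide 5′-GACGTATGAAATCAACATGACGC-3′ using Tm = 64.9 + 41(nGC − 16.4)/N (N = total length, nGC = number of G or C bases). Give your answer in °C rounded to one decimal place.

53.5°C

Base counts: A=9, T=4, G=5, C=5; G+C = 10, N = 23.
Tm = 64.9 + 41·(10 − 16.4)/23 = 64.9 + -262.40/23 = 53.5°C.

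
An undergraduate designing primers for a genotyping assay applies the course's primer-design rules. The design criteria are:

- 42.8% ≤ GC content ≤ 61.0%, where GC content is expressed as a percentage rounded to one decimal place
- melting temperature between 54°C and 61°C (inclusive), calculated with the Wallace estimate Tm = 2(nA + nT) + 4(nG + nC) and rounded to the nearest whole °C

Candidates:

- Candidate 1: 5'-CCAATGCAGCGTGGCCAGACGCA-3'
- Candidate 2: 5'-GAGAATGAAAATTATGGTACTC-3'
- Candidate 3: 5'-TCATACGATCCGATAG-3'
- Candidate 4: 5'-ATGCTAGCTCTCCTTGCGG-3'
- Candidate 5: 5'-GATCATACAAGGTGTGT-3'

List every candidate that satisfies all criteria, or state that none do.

Candidate 4 only.

Candidate 1 (23 nt, A=6 T=2 G=7 C=8): GC 15/23 = 65.2%, outside 42.8–61.0% ✗; Tm = 2·8 + 4·15 = 76°C, outside 54–61°C ✗ — fails.
Candidate 2 (22 nt, A=9 T=6 G=5 C=2): GC 7/22 = 31.8%, outside 42.8–61.0% ✗; Tm = 2·15 + 4·7 = 58°C ✓ — fails.
Candidate 3 (16 nt, A=5 T=4 G=3 C=4): GC 7/16 = 43.8% ✓; Tm = 2·9 + 4·7 = 46°C, outside 54–61°C ✗ — fails.
Candidate 4 (19 nt, A=2 T=6 G=5 C=6): GC 11/19 = 57.9% ✓; Tm = 2·8 + 4·11 = 60°C ✓ — passes.
Candidate 5 (17 nt, A=5 T=5 G=5 C=2): GC 7/17 = 41.2%, outside 42.8–61.0% ✗; Tm = 2·10 + 4·7 = 48°C, outside 54–61°C ✗ — fails.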